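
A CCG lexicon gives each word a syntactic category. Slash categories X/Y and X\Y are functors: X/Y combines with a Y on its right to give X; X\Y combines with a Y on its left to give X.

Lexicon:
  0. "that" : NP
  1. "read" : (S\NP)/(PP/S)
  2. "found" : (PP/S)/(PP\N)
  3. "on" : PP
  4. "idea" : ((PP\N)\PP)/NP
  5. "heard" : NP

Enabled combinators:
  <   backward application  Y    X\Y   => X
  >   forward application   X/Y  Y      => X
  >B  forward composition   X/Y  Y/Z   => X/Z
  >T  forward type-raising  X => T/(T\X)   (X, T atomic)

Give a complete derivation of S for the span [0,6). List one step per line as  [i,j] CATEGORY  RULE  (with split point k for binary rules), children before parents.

[0,6] S   >
  [0,1] S/(S\NP)   >T
    [0,1] "that" : NP
  [1,6] S\NP   >
    [1,2] "read" : (S\NP)/(PP/S)
    [2,6] PP/S   >
      [2,3] "found" : (PP/S)/(PP\N)
      [3,6] PP\N   <
        [3,4] "on" : PP
        [4,6] (PP\N)\PP   >
          [4,5] "idea" : ((PP\N)\PP)/NP
          [5,6] "heard" : NP

[0,1] NP  lex  "that"
[0,1] S/(S\NP)  >T
[1,2] (S\NP)/(PP/S)  lex  "read"
[2,3] (PP/S)/(PP\N)  lex  "found"
[3,4] PP  lex  "on"
[4,5] ((PP\N)\PP)/NP  lex  "idea"
[5,6] NP  lex  "heard"
[4,6] (PP\N)\PP  >  k=5
[3,6] PP\N  <  k=4
[2,6] PP/S  >  k=3
[1,6] S\NP  >  k=2
[0,6] S  >  k=1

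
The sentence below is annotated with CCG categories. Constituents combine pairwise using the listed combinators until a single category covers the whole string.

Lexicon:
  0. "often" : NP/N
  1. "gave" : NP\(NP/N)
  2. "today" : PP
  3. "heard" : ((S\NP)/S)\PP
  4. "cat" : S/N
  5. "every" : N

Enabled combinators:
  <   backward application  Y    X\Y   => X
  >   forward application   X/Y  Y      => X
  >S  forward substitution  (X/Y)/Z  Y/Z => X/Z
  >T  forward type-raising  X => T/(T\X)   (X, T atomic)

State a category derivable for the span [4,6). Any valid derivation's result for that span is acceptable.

S

[0,6] S   <
  [0,2] NP   <
    [0,1] "often" : NP/N
    [1,2] "gave" : NP\(NP/N)
  [2,6] S\NP   >
    [2,4] (S\NP)/S   <
      [2,3] "today" : PP
      [3,4] "heard" : ((S\NP)/S)\PP
    [4,6] S   >
      [4,5] "cat" : S/N
      [5,6] "every" : N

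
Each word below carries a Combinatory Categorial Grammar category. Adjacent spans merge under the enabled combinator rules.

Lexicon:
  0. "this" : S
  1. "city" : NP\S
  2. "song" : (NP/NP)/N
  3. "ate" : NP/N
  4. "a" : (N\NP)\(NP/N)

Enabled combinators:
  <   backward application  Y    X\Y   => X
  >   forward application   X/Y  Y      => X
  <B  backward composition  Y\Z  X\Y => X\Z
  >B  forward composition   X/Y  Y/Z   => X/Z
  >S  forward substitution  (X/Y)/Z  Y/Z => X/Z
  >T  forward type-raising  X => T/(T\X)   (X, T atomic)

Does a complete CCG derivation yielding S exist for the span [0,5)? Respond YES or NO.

S NP\S (NP/NP)/N NP/N (N\NP)\(NP/N)
CKY chart[0,5] = {N, N/(N\N), NP/(NP\N), PP/(PP\N), S/(S\N)}; S ∉ chart

NO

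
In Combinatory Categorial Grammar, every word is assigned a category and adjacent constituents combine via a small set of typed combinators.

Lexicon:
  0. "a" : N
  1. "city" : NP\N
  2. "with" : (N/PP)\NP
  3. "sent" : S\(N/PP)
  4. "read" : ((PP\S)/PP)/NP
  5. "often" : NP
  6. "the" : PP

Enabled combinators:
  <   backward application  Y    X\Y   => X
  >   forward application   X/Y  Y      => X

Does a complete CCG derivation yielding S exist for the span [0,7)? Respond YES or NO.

N NP\N (N/PP)\NP S\(N/PP) ((PP\S)/PP)/NP NP PP
CKY chart[0,7] = {PP}; S ∉ chart

NO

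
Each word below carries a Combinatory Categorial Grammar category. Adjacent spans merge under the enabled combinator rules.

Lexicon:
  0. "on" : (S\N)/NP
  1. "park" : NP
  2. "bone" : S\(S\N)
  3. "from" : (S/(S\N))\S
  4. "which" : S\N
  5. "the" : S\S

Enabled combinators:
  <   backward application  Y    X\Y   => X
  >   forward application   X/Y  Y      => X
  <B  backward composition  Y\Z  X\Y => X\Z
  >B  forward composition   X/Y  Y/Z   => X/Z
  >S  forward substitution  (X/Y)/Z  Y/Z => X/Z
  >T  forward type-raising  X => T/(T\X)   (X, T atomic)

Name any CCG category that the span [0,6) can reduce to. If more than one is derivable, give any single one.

S

[0,6] S   >
  [0,4] S/(S\N)   <
    [0,3] S   <
      [0,2] S\N   >
        [0,1] "on" : (S\N)/NP
        [1,2] "park" : NP
      [2,3] "bone" : S\(S\N)
    [3,4] "from" : (S/(S\N))\S
  [4,6] S\N   <B
    [4,5] "which" : S\N
    [5,6] "the" : S\S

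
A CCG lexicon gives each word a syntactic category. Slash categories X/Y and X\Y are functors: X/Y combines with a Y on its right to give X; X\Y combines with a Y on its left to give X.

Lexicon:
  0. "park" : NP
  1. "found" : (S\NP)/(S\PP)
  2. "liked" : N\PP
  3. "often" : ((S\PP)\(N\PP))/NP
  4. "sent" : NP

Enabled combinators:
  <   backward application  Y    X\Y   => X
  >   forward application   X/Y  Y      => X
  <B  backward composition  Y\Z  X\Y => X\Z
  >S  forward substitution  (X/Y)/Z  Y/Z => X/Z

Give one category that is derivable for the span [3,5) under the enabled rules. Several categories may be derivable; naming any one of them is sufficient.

(S\PP)\(N\PP)

[0,5] S   <
  [0,1] "park" : NP
  [1,5] S\NP   >
    [1,2] "found" : (S\NP)/(S\PP)
    [2,5] S\PP   <
      [2,3] "liked" : N\PP
      [3,5] (S\PP)\(N\PP)   >
        [3,4] "often" : ((S\PP)\(N\PP))/NP
        [4,5] "sent" : NP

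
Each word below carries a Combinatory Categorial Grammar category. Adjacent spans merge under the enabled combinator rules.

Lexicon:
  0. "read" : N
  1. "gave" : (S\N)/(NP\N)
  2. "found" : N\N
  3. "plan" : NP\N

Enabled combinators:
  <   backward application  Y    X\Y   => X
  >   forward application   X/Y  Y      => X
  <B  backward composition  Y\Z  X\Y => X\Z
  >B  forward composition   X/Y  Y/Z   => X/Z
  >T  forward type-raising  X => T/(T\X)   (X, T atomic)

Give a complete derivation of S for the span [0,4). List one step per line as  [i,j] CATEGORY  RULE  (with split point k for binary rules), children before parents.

[0,4] S   >
  [0,1] S/(S\N)   >T
    [0,1] "read" : N
  [1,4] S\N   >
    [1,2] "gave" : (S\N)/(NP\N)
    [2,4] NP\N   <B
      [2,3] "found" : N\N
      [3,4] "plan" : NP\N

[0,1] N  lex  "read"
[0,1] S/(S\N)  >T
[1,2] (S\N)/(NP\N)  lex  "gave"
[2,3] N\N  lex  "found"
[3,4] NP\N  lex  "plan"
[2,4] NP\N  <B  k=3
[1,4] S\N  >  k=2
[0,4] S  >  k=1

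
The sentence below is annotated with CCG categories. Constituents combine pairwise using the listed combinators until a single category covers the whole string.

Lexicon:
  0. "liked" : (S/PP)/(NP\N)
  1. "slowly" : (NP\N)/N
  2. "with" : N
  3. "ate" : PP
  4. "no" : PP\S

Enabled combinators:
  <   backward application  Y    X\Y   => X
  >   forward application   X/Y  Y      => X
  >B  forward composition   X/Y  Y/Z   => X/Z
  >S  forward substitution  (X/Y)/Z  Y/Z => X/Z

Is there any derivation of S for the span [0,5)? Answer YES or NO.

NO

(S/PP)/(NP\N) (NP\N)/N N PP PP\S
CKY chart[0,5] = {PP}; S ∉ chart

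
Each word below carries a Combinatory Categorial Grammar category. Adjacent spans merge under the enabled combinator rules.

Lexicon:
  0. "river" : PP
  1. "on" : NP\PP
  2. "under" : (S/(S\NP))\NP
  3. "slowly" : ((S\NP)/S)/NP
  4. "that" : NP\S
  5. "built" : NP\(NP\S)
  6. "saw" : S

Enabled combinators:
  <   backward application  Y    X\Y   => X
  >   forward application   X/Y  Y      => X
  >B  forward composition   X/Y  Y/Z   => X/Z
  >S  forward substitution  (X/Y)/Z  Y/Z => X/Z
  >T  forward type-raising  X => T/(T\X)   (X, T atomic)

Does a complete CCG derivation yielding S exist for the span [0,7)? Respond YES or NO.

YES

[0,7] S   >
  [0,3] S/(S\NP)   <
    [0,2] NP   >
      [0,1] NP/(NP\PP)   >T
        [0,1] "river" : PP
      [1,2] "on" : NP\PP
    [2,3] "under" : (S/(S\NP))\NP
  [3,7] S\NP   >
    [3,6] (S\NP)/S   >
      [3,4] "slowly" : ((S\NP)/S)/NP
      [4,6] NP   <
        [4,5] "that" : NP\S
        [5,6] "built" : NP\(NP\S)
    [6,7] "saw" : S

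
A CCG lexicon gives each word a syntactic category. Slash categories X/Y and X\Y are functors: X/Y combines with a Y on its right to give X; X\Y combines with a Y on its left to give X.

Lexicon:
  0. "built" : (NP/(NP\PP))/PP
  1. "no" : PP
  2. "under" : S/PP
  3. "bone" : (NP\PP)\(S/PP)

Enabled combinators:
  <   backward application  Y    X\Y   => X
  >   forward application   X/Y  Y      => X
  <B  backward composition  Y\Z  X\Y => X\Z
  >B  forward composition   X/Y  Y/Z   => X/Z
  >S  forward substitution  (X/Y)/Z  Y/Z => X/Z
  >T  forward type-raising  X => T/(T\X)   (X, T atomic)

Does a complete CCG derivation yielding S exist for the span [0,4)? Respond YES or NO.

(NP/(NP\PP))/PP PP S/PP (NP\PP)\(S/PP)
CKY chart[0,4] = {(NP/(NP\PP))/(PP\NP), N/(N\NP), NP, NP/(NP\NP), PP/(PP\NP), S/(S\NP)}; S ∉ chart

NO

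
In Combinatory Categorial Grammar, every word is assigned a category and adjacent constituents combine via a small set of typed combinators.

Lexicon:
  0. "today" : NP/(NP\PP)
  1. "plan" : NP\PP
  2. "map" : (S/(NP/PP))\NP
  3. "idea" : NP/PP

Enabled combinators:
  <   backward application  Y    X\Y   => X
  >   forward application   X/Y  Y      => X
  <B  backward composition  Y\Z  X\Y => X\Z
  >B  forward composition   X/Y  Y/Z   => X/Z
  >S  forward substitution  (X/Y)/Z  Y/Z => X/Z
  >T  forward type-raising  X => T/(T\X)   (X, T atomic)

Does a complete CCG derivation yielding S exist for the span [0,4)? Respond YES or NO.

[0,4] S   >
  [0,3] S/(NP/PP)   <
    [0,2] NP   >
      [0,1] "today" : NP/(NP\PP)
      [1,2] "plan" : NP\PP
    [2,3] "map" : (S/(NP/PP))\NP
  [3,4] "idea" : NP/PP

YES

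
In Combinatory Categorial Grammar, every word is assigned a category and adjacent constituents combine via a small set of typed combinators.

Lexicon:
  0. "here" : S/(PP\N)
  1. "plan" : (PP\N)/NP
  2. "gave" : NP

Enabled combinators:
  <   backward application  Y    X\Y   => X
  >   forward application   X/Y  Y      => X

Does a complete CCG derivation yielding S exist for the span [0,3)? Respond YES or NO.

YES

[0,3] S   >
  [0,1] "here" : S/(PP\N)
  [1,3] PP\N   >
    [1,2] "plan" : (PP\N)/NP
    [2,3] "gave" : NP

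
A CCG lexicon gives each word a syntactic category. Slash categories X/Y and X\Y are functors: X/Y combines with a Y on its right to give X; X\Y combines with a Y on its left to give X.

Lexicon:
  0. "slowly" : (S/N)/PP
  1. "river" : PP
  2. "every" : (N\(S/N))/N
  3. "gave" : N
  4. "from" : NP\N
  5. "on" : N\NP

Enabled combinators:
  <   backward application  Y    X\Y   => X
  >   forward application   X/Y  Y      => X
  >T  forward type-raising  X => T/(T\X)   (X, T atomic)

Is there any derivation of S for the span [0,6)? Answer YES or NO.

(S/N)/PP PP (N\(S/N))/N N NP\N N\NP
CKY chart[0,6] = {N, N/(N\N), NP/(NP\N), PP/(PP\N), S/(S\N)}; S ∉ chart

NO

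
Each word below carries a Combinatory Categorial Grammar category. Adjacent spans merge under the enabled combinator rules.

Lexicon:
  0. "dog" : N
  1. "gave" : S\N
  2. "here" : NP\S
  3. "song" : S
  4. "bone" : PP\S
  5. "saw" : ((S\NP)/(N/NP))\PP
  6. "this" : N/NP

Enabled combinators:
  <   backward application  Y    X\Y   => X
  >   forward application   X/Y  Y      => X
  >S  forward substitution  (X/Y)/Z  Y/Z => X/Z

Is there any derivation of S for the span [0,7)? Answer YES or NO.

[0,7] S   <
  [0,3] NP   <
    [0,2] S   <
      [0,1] "dog" : N
      [1,2] "gave" : S\N
    [2,3] "here" : NP\S
  [3,7] S\NP   >
    [3,6] (S\NP)/(N/NP)   <
      [3,5] PP   <
        [3,4] "song" : S
        [4,5] "bone" : PP\S
      [5,6] "saw" : ((S\NP)/(N/NP))\PP
    [6,7] "this" : N/NP

YES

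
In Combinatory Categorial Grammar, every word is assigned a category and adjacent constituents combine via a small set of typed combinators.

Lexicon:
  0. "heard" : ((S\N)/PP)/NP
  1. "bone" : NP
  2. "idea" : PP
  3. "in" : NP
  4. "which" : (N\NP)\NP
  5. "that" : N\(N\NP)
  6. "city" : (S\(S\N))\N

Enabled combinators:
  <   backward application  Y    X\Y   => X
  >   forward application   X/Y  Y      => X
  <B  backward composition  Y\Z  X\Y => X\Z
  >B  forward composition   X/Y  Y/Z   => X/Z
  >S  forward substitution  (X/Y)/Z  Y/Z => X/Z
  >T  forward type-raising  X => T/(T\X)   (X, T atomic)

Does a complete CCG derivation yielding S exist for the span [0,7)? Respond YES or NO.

[0,7] S   <
  [0,3] S\N   >
    [0,2] (S\N)/PP   >
      [0,1] "heard" : ((S\N)/PP)/NP
      [1,2] "bone" : NP
    [2,3] "idea" : PP
  [3,7] S\(S\N)   <
    [3,6] N   <
      [3,5] N\NP   <
        [3,4] "in" : NP
        [4,5] "which" : (N\NP)\NP
      [5,6] "that" : N\(N\NP)
    [6,7] "city" : (S\(S\N))\N

YES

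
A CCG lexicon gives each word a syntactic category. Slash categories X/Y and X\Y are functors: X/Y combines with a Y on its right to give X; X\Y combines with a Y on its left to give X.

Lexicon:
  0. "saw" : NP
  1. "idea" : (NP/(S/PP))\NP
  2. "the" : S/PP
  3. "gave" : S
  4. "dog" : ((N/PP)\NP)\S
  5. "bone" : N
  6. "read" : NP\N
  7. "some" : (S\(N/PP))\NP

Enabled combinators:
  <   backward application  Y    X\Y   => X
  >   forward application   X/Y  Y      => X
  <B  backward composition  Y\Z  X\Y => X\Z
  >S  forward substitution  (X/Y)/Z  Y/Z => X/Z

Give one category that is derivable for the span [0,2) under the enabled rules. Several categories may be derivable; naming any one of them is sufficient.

[0,8] S   <
  [0,3] NP   >
    [0,2] NP/(S/PP)   <
      [0,1] "saw" : NP
      [1,2] "idea" : (NP/(S/PP))\NP
    [2,3] "the" : S/PP
  [3,8] S\NP   <B
    [3,5] (N/PP)\NP   <
      [3,4] "gave" : S
      [4,5] "dog" : ((N/PP)\NP)\S
    [5,8] S\(N/PP)   <
      [5,7] NP   <
        [5,6] "bone" : N
        [6,7] "read" : NP\N
      [7,8] "some" : (S\(N/PP))\NP

NP/(S/PP)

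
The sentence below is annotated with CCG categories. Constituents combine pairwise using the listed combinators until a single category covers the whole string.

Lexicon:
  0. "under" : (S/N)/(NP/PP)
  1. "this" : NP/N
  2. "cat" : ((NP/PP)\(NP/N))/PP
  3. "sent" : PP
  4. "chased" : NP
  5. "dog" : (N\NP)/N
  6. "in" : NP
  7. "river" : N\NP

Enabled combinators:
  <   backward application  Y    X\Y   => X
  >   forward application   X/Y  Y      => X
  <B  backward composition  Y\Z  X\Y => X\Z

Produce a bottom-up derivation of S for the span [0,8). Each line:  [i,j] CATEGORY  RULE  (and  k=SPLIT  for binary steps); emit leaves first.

[0,1] (S/N)/(NP/PP)  lex  "under"
[1,2] NP/N  lex  "this"
[2,3] ((NP/PP)\(NP/N))/PP  lex  "cat"
[3,4] PP  lex  "sent"
[2,4] (NP/PP)\(NP/N)  >  k=3
[1,4] NP/PP  <  k=2
[0,4] S/N  >  k=1
[4,5] NP  lex  "chased"
[5,6] (N\NP)/N  lex  "dog"
[6,7] NP  lex  "in"
[7,8] N\NP  lex  "river"
[6,8] N  <  k=7
[5,8] N\NP  >  k=6
[4,8] N  <  k=5
[0,8] S  >  k=4

[0,8] S   >
  [0,4] S/N   >
    [0,1] "under" : (S/N)/(NP/PP)
    [1,4] NP/PP   <
      [1,2] "this" : NP/N
      [2,4] (NP/PP)\(NP/N)   >
        [2,3] "cat" : ((NP/PP)\(NP/N))/PP
        [3,4] "sent" : PP
  [4,8] N   <
    [4,5] "chased" : NP
    [5,8] N\NP   >
      [5,6] "dog" : (N\NP)/N
      [6,8] N   <
        [6,7] "in" : NP
        [7,8] "river" : N\NP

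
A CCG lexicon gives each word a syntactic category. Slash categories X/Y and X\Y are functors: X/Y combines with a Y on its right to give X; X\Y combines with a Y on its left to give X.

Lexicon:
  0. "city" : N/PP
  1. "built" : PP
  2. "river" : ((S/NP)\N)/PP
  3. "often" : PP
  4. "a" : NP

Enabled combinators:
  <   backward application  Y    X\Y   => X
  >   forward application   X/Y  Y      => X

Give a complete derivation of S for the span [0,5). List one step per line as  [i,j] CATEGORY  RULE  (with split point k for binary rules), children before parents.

[0,5] S   >
  [0,4] S/NP   <
    [0,2] N   >
      [0,1] "city" : N/PP
      [1,2] "built" : PP
    [2,4] (S/NP)\N   >
      [2,3] "river" : ((S/NP)\N)/PP
      [3,4] "often" : PP
  [4,5] "a" : NP

[0,1] N/PP  lex  "city"
[1,2] PP  lex  "built"
[0,2] N  >  k=1
[2,3] ((S/NP)\N)/PP  lex  "river"
[3,4] PP  lex  "often"
[2,4] (S/NP)\N  >  k=3
[0,4] S/NP  <  k=2
[4,5] NP  lex  "a"
[0,5] S  >  k=4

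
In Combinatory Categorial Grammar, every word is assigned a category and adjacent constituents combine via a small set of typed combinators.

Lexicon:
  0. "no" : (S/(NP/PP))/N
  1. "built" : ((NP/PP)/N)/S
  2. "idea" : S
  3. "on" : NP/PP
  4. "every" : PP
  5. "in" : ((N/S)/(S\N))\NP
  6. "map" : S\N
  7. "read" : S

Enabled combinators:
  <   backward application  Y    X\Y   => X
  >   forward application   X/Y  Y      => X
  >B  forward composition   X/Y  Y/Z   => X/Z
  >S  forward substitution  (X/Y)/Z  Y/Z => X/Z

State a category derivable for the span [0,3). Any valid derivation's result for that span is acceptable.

[0,8] S   >
  [0,3] S/N   >S
    [0,1] "no" : (S/(NP/PP))/N
    [1,3] (NP/PP)/N   >
      [1,2] "built" : ((NP/PP)/N)/S
      [2,3] "idea" : S
  [3,8] N   >
    [3,7] N/S   >
      [3,6] (N/S)/(S\N)   <
        [3,5] NP   >
          [3,4] "on" : NP/PP
          [4,5] "every" : PP
        [5,6] "in" : ((N/S)/(S\N))\NP
      [6,7] "map" : S\N
    [7,8] "read" : S

S/N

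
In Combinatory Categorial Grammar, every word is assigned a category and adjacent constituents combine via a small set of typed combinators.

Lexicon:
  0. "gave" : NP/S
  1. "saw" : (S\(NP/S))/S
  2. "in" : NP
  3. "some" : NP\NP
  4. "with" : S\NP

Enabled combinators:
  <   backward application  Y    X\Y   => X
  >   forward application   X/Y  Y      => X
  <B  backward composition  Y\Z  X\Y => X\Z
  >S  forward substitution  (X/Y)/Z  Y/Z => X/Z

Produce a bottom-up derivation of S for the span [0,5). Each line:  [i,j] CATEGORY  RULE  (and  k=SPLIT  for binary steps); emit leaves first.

[0,5] S   <
  [0,1] "gave" : NP/S
  [1,5] S\(NP/S)   >
    [1,2] "saw" : (S\(NP/S))/S
    [2,5] S   <
      [2,3] "in" : NP
      [3,5] S\NP   <B
        [3,4] "some" : NP\NP
        [4,5] "with" : S\NP

[0,1] NP/S  lex  "gave"
[1,2] (S\(NP/S))/S  lex  "saw"
[2,3] NP  lex  "in"
[3,4] NP\NP  lex  "some"
[4,5] S\NP  lex  "with"
[3,5] S\NP  <B  k=4
[2,5] S  <  k=3
[1,5] S\(NP/S)  >  k=2
[0,5] S  <  k=1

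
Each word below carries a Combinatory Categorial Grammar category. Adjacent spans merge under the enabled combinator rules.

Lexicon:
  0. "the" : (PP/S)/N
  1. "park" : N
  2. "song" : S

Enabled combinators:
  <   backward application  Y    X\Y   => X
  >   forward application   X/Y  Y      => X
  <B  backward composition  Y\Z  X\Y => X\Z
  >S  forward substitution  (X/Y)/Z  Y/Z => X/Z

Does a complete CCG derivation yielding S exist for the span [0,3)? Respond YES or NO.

NO

(PP/S)/N N S
CKY chart[0,3] = {PP}; S ∉ chart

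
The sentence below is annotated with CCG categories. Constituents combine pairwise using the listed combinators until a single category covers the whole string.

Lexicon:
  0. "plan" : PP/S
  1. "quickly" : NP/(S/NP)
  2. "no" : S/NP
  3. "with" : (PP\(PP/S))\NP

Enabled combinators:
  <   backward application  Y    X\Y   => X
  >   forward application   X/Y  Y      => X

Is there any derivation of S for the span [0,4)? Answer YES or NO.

NO

PP/S NP/(S/NP) S/NP (PP\(PP/S))\NP
CKY chart[0,4] = {PP}; S ∉ chart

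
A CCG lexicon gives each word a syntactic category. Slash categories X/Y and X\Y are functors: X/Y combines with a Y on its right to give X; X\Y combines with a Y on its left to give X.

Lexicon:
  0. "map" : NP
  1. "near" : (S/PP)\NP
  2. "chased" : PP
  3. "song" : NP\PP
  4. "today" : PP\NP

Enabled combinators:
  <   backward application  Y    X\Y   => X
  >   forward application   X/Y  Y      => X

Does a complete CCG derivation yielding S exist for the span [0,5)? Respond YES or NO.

YES

[0,5] S   >
  [0,2] S/PP   <
    [0,1] "map" : NP
    [1,2] "near" : (S/PP)\NP
  [2,5] PP   <
    [2,4] NP   <
      [2,3] "chased" : PP
      [3,4] "song" : NP\PP
    [4,5] "today" : PP\NP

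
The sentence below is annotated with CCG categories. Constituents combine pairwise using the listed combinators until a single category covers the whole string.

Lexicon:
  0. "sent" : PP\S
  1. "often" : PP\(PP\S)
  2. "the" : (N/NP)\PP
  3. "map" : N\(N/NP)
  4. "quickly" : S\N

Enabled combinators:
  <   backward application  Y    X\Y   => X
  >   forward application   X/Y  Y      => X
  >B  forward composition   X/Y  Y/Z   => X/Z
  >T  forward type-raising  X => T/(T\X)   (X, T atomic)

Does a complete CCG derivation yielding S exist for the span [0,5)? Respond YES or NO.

YES

[0,5] S   <
  [0,4] N   <
    [0,3] N/NP   <
      [0,2] PP   <
        [0,1] "sent" : PP\S
        [1,2] "often" : PP\(PP\S)
      [2,3] "the" : (N/NP)\PP
    [3,4] "map" : N\(N/NP)
  [4,5] "quickly" : S\N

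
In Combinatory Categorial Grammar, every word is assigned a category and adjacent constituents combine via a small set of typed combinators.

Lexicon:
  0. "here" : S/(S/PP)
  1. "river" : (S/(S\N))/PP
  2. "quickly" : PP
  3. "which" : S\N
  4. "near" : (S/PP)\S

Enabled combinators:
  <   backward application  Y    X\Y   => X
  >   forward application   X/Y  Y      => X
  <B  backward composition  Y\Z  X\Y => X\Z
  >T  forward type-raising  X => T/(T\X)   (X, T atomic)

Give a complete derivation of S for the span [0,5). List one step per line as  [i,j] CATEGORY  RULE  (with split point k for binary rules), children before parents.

[0,1] S/(S/PP)  lex  "here"
[1,2] (S/(S\N))/PP  lex  "river"
[2,3] PP  lex  "quickly"
[1,3] S/(S\N)  >  k=2
[3,4] S\N  lex  "which"
[1,4] S  >  k=3
[4,5] (S/PP)\S  lex  "near"
[1,5] S/PP  <  k=4
[0,5] S  >  k=1

[0,5] S   >
  [0,1] "here" : S/(S/PP)
  [1,5] S/PP   <
    [1,4] S   >
      [1,3] S/(S\N)   >
        [1,2] "river" : (S/(S\N))/PP
        [2,3] "quickly" : PP
      [3,4] "which" : S\N
    [4,5] "near" : (S/PP)\S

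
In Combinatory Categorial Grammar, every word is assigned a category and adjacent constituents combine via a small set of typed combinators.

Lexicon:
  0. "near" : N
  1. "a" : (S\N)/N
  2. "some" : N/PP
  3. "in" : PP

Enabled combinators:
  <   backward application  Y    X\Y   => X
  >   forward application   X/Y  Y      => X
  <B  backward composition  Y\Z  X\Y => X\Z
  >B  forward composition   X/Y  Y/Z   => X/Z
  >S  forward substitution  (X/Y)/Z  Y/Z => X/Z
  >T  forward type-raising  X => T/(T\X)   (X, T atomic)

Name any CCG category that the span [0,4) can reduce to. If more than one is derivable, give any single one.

[0,4] S   <
  [0,1] "near" : N
  [1,4] S\N   >
    [1,2] "a" : (S\N)/N
    [2,4] N   >
      [2,3] "some" : N/PP
      [3,4] "in" : PP

S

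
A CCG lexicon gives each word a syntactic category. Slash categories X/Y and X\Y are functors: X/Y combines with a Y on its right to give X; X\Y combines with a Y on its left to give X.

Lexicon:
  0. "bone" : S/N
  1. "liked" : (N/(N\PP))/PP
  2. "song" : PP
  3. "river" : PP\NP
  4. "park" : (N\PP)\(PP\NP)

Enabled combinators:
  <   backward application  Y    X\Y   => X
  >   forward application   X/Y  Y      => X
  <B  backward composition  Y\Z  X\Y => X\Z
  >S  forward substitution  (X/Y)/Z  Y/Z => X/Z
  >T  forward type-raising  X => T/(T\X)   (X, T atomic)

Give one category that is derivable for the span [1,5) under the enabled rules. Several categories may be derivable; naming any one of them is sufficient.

[0,5] S   >
  [0,1] "bone" : S/N
  [1,5] N   >
    [1,3] N/(N\PP)   >
      [1,2] "liked" : (N/(N\PP))/PP
      [2,3] "song" : PP
    [3,5] N\PP   <
      [3,4] "river" : PP\NP
      [4,5] "park" : (N\PP)\(PP\NP)

N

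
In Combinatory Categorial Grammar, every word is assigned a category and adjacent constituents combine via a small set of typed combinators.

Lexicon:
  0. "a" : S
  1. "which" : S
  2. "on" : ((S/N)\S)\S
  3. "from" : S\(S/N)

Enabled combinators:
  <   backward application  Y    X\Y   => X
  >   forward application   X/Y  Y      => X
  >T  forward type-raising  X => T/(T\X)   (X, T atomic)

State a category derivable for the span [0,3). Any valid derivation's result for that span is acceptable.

S/N

[0,4] S   <
  [0,3] S/N   <
    [0,1] "a" : S
    [1,3] (S/N)\S   <
      [1,2] "which" : S
      [2,3] "on" : ((S/N)\S)\S
  [3,4] "from" : S\(S/N)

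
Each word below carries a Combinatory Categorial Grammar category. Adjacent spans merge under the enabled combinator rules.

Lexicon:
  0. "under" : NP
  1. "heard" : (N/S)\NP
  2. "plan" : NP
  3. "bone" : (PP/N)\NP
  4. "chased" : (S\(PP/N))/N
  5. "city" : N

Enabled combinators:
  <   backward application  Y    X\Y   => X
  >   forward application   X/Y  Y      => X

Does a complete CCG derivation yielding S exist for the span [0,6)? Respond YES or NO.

NO

NP (N/S)\NP NP (PP/N)\NP (S\(PP/N))/N N
CKY chart[0,6] = {N}; S ∉ chart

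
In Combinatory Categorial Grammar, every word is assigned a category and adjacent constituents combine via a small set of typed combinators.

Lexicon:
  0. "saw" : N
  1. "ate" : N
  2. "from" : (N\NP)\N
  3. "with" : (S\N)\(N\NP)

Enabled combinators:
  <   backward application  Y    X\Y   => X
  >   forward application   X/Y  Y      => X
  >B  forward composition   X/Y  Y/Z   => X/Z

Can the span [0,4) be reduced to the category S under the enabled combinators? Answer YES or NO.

YES

[0,4] S   <
  [0,1] "saw" : N
  [1,4] S\N   <
    [1,3] N\NP   <
      [1,2] "ate" : N
      [2,3] "from" : (N\NP)\N
    [3,4] "with" : (S\N)\(N\NP)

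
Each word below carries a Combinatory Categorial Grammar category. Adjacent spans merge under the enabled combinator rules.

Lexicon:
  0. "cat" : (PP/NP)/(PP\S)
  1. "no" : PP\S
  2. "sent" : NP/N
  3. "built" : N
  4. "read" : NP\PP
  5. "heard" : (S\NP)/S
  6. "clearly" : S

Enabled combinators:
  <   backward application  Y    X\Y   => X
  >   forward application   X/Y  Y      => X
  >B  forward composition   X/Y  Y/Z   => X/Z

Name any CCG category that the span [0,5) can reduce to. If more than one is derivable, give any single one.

NP

[0,7] S   <
  [0,5] NP   <
    [0,4] PP   >
      [0,2] PP/NP   >
        [0,1] "cat" : (PP/NP)/(PP\S)
        [1,2] "no" : PP\S
      [2,4] NP   >
        [2,3] "sent" : NP/N
        [3,4] "built" : N
    [4,5] "read" : NP\PP
  [5,7] S\NP   >
    [5,6] "heard" : (S\NP)/S
    [6,7] "clearly" : S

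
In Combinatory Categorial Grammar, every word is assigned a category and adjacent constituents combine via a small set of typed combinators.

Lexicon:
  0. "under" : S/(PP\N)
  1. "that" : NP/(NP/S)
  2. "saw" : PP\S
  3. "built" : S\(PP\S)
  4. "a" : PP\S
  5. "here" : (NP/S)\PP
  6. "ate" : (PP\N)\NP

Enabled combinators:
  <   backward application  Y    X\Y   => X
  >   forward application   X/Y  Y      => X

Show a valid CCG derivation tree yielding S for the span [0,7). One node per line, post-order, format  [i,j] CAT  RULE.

[0,1] S/(PP\N)  lex  "under"
[1,2] NP/(NP/S)  lex  "that"
[2,3] PP\S  lex  "saw"
[3,4] S\(PP\S)  lex  "built"
[2,4] S  <  k=3
[4,5] PP\S  lex  "a"
[2,5] PP  <  k=4
[5,6] (NP/S)\PP  lex  "here"
[2,6] NP/S  <  k=5
[1,6] NP  >  k=2
[6,7] (PP\N)\NP  lex  "ate"
[1,7] PP\N  <  k=6
[0,7] S  >  k=1

[0,7] S   >
  [0,1] "under" : S/(PP\N)
  [1,7] PP\N   <
    [1,6] NP   >
      [1,2] "that" : NP/(NP/S)
      [2,6] NP/S   <
        [2,5] PP   <
          [2,4] S   <
            [2,3] "saw" : PP\S
            [3,4] "built" : S\(PP\S)
          [4,5] "a" : PP\S
        [5,6] "here" : (NP/S)\PP
    [6,7] "ate" : (PP\N)\NP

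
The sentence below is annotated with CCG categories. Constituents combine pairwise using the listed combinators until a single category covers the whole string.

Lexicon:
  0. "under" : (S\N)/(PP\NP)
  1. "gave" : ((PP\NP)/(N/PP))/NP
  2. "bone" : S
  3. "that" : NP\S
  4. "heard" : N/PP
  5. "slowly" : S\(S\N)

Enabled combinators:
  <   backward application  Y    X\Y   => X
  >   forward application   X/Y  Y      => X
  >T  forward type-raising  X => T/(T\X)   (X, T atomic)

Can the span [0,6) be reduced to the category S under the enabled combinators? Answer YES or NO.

YES

[0,6] S   <
  [0,5] S\N   >
    [0,1] "under" : (S\N)/(PP\NP)
    [1,5] PP\NP   >
      [1,4] (PP\NP)/(N/PP)   >
        [1,2] "gave" : ((PP\NP)/(N/PP))/NP
        [2,4] NP   <
          [2,3] "bone" : S
          [3,4] "that" : NP\S
      [4,5] "heard" : N/PP
  [5,6] "slowly" : S\(S\N)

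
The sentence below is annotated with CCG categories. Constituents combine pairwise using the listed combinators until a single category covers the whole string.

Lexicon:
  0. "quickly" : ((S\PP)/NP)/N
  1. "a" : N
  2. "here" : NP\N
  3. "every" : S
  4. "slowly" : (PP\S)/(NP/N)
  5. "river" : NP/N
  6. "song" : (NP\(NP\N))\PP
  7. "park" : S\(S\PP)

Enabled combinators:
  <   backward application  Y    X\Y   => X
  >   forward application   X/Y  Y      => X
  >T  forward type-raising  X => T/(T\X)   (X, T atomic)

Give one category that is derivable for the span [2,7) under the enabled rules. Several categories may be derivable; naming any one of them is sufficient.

[0,8] S   <
  [0,7] S\PP   >
    [0,2] (S\PP)/NP   >
      [0,1] "quickly" : ((S\PP)/NP)/N
      [1,2] "a" : N
    [2,7] NP   <
      [2,3] "here" : NP\N
      [3,7] NP\(NP\N)   <
        [3,6] PP   >
          [3,4] PP/(PP\S)   >T
            [3,4] "every" : S
          [4,6] PP\S   >
            [4,5] "slowly" : (PP\S)/(NP/N)
            [5,6] "river" : NP/N
        [6,7] "song" : (NP\(NP\N))\PP
  [7,8] "park" : S\(S\PP)

NP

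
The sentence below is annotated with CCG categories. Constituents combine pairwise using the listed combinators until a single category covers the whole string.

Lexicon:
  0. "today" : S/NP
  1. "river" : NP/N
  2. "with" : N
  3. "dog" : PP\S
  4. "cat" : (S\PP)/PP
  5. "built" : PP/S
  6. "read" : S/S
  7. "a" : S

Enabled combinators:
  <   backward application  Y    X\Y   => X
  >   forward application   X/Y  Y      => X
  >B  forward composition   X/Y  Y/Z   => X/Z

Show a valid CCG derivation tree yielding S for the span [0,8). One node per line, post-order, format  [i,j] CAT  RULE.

[0,8] S   <
  [0,4] PP   <
    [0,3] S   >
      [0,1] "today" : S/NP
      [1,3] NP   >
        [1,2] "river" : NP/N
        [2,3] "with" : N
    [3,4] "dog" : PP\S
  [4,8] S\PP   >
    [4,5] "cat" : (S\PP)/PP
    [5,8] PP   >
      [5,7] PP/S   >B
        [5,6] "built" : PP/S
        [6,7] "read" : S/S
      [7,8] "a" : S

[0,1] S/NP  lex  "today"
[1,2] NP/N  lex  "river"
[2,3] N  lex  "with"
[1,3] NP  >  k=2
[0,3] S  >  k=1
[3,4] PP\S  lex  "dog"
[0,4] PP  <  k=3
[4,5] (S\PP)/PP  lex  "cat"
[5,6] PP/S  lex  "built"
[6,7] S/S  lex  "read"
[5,7] PP/S  >B  k=6
[7,8] S  lex  "a"
[5,8] PP  >  k=7
[4,8] S\PP  >  k=5
[0,8] S  <  k=4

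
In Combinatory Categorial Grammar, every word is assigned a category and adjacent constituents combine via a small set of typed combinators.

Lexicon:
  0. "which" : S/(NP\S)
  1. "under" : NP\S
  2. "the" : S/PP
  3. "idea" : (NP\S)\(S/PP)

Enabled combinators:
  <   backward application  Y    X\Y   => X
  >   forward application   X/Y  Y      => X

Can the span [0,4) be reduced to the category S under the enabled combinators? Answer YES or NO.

NO

S/(NP\S) NP\S S/PP (NP\S)\(S/PP)
CKY chart[0,4] = {NP}; S ∉ chart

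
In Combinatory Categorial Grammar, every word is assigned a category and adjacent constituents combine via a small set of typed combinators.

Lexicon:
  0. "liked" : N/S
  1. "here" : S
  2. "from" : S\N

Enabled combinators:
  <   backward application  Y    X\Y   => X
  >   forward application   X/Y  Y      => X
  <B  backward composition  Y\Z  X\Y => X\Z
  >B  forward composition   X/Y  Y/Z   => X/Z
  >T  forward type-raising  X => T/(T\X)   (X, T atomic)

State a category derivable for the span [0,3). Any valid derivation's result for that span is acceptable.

S

[0,3] S   <
  [0,2] N   >
    [0,1] "liked" : N/S
    [1,2] "here" : S
  [2,3] "from" : S\N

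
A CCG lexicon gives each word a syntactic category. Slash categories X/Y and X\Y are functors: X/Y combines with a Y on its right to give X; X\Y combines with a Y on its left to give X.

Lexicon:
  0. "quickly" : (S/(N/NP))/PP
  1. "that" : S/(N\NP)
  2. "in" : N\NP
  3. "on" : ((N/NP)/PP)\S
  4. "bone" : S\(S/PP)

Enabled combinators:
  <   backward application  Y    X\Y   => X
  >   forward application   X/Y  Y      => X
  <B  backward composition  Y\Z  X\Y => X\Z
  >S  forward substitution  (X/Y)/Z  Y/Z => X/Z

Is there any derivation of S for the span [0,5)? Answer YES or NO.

YES

[0,5] S   <
  [0,4] S/PP   >S
    [0,1] "quickly" : (S/(N/NP))/PP
    [1,4] (N/NP)/PP   <
      [1,3] S   >
        [1,2] "that" : S/(N\NP)
        [2,3] "in" : N\NP
      [3,4] "on" : ((N/NP)/PP)\S
  [4,5] "bone" : S\(S/PP)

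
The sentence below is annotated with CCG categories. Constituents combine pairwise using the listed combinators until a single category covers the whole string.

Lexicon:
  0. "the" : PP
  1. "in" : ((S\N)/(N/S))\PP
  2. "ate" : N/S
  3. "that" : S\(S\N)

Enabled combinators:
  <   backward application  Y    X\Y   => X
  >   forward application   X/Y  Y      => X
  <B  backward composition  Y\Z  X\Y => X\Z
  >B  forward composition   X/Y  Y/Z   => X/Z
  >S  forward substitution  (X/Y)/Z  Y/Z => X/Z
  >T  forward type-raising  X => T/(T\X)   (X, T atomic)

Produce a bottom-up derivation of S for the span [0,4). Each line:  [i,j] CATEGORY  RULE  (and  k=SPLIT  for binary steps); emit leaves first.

[0,4] S   <
  [0,3] S\N   >
    [0,2] (S\N)/(N/S)   <
      [0,1] "the" : PP
      [1,2] "in" : ((S\N)/(N/S))\PP
    [2,3] "ate" : N/S
  [3,4] "that" : S\(S\N)

[0,1] PP  lex  "the"
[1,2] ((S\N)/(N/S))\PP  lex  "in"
[0,2] (S\N)/(N/S)  <  k=1
[2,3] N/S  lex  "ate"
[0,3] S\N  >  k=2
[3,4] S\(S\N)  lex  "that"
[0,4] S  <  k=3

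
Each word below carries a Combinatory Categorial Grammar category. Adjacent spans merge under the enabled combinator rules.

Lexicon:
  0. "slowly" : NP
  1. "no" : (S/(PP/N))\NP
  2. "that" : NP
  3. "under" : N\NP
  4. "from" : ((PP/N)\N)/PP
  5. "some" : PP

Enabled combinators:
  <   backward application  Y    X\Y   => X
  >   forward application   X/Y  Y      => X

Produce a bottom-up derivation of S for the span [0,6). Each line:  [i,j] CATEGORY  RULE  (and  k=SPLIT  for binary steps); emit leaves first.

[0,6] S   >
  [0,2] S/(PP/N)   <
    [0,1] "slowly" : NP
    [1,2] "no" : (S/(PP/N))\NP
  [2,6] PP/N   <
    [2,4] N   <
      [2,3] "that" : NP
      [3,4] "under" : N\NP
    [4,6] (PP/N)\N   >
      [4,5] "from" : ((PP/N)\N)/PP
      [5,6] "some" : PP

[0,1] NP  lex  "slowly"
[1,2] (S/(PP/N))\NP  lex  "no"
[0,2] S/(PP/N)  <  k=1
[2,3] NP  lex  "that"
[3,4] N\NP  lex  "under"
[2,4] N  <  k=3
[4,5] ((PP/N)\N)/PP  lex  "from"
[5,6] PP  lex  "some"
[4,6] (PP/N)\N  >  k=5
[2,6] PP/N  <  k=4
[0,6] S  >  k=2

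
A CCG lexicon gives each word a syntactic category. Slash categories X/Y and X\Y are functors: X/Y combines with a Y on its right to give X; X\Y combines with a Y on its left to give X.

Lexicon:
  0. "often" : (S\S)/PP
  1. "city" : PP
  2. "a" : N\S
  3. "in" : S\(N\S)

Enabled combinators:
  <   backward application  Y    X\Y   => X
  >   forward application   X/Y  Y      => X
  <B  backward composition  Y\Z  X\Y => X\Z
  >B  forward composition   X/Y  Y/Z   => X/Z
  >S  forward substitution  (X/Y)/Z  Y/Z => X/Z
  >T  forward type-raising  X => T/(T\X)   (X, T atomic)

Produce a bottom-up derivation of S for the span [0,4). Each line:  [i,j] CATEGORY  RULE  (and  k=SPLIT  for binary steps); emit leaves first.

[0,1] (S\S)/PP  lex  "often"
[1,2] PP  lex  "city"
[0,2] S\S  >  k=1
[2,3] N\S  lex  "a"
[0,3] N\S  <B  k=2
[3,4] S\(N\S)  lex  "in"
[0,4] S  <  k=3

[0,4] S   <
  [0,3] N\S   <B
    [0,2] S\S   >
      [0,1] "often" : (S\S)/PP
      [1,2] "city" : PP
    [2,3] "a" : N\S
  [3,4] "in" : S\(N\S)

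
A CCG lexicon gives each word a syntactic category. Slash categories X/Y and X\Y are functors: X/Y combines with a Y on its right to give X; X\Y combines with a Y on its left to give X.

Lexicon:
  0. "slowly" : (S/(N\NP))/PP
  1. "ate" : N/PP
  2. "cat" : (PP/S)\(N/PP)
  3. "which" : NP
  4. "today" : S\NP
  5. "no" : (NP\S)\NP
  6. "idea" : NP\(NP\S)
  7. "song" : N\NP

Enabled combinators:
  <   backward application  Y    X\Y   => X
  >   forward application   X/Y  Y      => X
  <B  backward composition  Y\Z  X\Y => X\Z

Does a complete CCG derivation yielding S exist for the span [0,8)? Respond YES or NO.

[0,8] S   >
  [0,5] S/(N\NP)   >
    [0,1] "slowly" : (S/(N\NP))/PP
    [1,5] PP   >
      [1,3] PP/S   <
        [1,2] "ate" : N/PP
        [2,3] "cat" : (PP/S)\(N/PP)
      [3,5] S   <
        [3,4] "which" : NP
        [4,5] "today" : S\NP
  [5,8] N\NP   <B
    [5,7] NP\NP   <B
      [5,6] "no" : (NP\S)\NP
      [6,7] "idea" : NP\(NP\S)
    [7,8] "song" : N\NP

YES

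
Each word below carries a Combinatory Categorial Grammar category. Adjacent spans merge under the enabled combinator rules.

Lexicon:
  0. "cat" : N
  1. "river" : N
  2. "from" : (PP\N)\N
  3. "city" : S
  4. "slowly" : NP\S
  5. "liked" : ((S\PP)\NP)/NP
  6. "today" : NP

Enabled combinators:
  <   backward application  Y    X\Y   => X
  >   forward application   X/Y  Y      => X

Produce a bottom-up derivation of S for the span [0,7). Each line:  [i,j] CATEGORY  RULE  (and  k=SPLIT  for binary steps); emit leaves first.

[0,7] S   <
  [0,3] PP   <
    [0,1] "cat" : N
    [1,3] PP\N   <
      [1,2] "river" : N
      [2,3] "from" : (PP\N)\N
  [3,7] S\PP   <
    [3,5] NP   <
      [3,4] "city" : S
      [4,5] "slowly" : NP\S
    [5,7] (S\PP)\NP   >
      [5,6] "liked" : ((S\PP)\NP)/NP
      [6,7] "today" : NP

[0,1] N  lex  "cat"
[1,2] N  lex  "river"
[2,3] (PP\N)\N  lex  "from"
[1,3] PP\N  <  k=2
[0,3] PP  <  k=1
[3,4] S  lex  "city"
[4,5] NP\S  lex  "slowly"
[3,5] NP  <  k=4
[5,6] ((S\PP)\NP)/NP  lex  "liked"
[6,7] NP  lex  "today"
[5,7] (S\PP)\NP  >  k=6
[3,7] S\PP  <  k=5
[0,7] S  <  k=3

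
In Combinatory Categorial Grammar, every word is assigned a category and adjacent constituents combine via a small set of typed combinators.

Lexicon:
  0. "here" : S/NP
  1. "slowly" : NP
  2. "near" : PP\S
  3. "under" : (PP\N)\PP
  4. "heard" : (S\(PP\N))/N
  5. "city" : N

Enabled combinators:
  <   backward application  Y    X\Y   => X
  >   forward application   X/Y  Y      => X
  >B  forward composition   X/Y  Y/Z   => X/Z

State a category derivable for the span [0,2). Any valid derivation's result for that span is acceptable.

S

[0,6] S   <
  [0,4] PP\N   <
    [0,3] PP   <
      [0,2] S   >
        [0,1] "here" : S/NP
        [1,2] "slowly" : NP
      [2,3] "near" : PP\S
    [3,4] "under" : (PP\N)\PP
  [4,6] S\(PP\N)   >
    [4,5] "heard" : (S\(PP\N))/N
    [5,6] "city" : N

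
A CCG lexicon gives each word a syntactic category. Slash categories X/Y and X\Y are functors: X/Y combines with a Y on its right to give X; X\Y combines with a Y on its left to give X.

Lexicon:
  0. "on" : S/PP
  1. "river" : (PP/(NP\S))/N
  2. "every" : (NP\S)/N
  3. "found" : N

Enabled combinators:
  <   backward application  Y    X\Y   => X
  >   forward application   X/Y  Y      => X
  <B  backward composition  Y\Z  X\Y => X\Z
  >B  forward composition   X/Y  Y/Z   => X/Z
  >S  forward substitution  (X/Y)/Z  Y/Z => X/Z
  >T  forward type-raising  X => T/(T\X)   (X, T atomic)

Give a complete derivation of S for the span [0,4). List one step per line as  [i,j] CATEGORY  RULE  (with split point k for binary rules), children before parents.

[0,4] S   >
  [0,1] "on" : S/PP
  [1,4] PP   >
    [1,3] PP/N   >S
      [1,2] "river" : (PP/(NP\S))/N
      [2,3] "every" : (NP\S)/N
    [3,4] "found" : N

[0,1] S/PP  lex  "on"
[1,2] (PP/(NP\S))/N  lex  "river"
[2,3] (NP\S)/N  lex  "every"
[1,3] PP/N  >S  k=2
[3,4] N  lex  "found"
[1,4] PP  >  k=3
[0,4] S  >  k=1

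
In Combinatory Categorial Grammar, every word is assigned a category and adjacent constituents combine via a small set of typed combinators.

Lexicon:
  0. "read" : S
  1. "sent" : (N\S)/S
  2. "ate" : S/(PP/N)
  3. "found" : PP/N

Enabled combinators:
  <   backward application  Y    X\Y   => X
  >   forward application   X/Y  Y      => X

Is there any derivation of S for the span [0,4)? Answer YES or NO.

S (N\S)/S S/(PP/N) PP/N
CKY chart[0,4] = {N}; S ∉ chart

NO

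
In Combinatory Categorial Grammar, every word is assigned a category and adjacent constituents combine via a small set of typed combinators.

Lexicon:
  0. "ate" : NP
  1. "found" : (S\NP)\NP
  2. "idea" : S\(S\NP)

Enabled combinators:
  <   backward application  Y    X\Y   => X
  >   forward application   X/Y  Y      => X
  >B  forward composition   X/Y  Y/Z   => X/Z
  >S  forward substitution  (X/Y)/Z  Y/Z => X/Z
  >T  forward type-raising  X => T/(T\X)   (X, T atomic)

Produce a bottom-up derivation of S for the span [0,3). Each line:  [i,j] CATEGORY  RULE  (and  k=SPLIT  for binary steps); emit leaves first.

[0,1] NP  lex  "ate"
[1,2] (S\NP)\NP  lex  "found"
[0,2] S\NP  <  k=1
[2,3] S\(S\NP)  lex  "idea"
[0,3] S  <  k=2

[0,3] S   <
  [0,2] S\NP   <
    [0,1] "ate" : NP
    [1,2] "found" : (S\NP)\NP
  [2,3] "idea" : S\(S\NP)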